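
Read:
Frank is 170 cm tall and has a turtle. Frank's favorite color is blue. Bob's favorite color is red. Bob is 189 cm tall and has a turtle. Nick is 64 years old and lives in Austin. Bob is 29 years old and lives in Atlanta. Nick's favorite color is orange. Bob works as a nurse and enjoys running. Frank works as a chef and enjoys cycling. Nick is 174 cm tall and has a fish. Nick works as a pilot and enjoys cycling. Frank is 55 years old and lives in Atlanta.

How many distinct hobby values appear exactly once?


Unique hobby values: 1

1


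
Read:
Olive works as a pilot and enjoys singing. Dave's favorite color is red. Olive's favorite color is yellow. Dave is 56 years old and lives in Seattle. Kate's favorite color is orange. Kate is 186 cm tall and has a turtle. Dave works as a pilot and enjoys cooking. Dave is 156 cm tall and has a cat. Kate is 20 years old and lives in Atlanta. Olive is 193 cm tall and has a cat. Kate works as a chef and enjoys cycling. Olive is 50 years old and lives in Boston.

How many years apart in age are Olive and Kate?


50 vs 20, diff = 30

30


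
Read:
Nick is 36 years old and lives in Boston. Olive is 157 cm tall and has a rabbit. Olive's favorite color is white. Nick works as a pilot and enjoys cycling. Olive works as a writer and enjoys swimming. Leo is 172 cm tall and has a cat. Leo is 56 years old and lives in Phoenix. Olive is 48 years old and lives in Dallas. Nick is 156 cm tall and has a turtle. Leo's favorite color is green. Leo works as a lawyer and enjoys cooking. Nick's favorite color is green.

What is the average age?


Sum=140, n=3, avg=46.67

46.67


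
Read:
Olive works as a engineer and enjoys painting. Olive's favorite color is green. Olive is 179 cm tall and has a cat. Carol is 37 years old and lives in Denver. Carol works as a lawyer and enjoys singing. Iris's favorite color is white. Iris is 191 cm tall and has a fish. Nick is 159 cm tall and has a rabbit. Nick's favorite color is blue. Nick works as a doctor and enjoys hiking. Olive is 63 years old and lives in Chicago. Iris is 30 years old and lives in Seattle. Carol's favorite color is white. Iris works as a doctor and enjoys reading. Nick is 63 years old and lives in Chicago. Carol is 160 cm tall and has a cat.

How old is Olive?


Olive is 63 years old

63


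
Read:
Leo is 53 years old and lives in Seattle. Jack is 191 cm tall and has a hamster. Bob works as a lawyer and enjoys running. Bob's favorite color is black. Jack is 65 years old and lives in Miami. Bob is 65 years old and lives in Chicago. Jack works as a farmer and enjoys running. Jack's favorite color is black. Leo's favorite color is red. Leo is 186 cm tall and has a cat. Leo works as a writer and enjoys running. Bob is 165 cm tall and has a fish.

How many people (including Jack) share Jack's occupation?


Jack is a farmer. Count = 1

1


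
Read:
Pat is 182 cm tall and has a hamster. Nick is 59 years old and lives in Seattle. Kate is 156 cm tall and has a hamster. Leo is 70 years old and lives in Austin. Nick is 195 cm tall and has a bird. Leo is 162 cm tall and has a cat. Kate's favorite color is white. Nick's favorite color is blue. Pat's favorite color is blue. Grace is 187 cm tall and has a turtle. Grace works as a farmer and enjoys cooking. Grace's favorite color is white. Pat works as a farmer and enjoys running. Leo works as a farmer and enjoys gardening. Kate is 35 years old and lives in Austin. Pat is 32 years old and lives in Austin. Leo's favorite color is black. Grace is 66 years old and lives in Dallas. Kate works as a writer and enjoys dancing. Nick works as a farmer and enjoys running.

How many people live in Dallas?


Count in Dallas: 1

1


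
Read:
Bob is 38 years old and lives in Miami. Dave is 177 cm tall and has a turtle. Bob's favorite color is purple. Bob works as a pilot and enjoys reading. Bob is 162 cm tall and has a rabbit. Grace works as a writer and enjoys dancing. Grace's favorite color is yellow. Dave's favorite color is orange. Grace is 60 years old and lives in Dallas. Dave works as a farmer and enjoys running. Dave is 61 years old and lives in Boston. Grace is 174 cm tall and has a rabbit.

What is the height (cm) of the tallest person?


Tallest: Dave at 177 cm

177


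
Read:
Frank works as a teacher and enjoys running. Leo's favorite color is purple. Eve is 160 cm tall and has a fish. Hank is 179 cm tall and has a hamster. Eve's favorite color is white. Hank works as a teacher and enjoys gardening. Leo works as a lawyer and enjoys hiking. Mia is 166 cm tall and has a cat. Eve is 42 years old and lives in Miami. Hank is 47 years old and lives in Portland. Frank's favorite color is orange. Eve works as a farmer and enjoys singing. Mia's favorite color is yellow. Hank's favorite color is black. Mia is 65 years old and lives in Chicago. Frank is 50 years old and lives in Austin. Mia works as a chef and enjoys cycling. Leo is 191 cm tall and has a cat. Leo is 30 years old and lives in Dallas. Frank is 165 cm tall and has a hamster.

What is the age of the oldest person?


Oldest: Mia at 65

65


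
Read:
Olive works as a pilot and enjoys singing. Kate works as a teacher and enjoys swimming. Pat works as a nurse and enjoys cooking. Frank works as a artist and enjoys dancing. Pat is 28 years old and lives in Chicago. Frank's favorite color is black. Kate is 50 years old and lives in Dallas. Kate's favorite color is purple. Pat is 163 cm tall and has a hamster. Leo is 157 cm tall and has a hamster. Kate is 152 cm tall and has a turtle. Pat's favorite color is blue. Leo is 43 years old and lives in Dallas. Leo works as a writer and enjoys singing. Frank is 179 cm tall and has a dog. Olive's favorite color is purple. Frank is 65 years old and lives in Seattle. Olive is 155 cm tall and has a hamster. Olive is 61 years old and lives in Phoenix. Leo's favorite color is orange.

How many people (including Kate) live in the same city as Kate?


Kate lives in Dallas. Count = 2

2


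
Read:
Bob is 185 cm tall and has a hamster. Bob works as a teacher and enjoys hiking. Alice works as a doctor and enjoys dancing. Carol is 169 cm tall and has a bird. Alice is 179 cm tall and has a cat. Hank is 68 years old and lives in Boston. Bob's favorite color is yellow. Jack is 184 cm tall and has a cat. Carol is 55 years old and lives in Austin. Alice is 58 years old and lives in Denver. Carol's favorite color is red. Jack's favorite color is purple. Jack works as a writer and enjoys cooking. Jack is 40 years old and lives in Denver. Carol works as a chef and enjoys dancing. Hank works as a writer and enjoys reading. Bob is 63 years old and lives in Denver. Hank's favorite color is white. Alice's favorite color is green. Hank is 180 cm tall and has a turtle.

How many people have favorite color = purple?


Count: 1

1


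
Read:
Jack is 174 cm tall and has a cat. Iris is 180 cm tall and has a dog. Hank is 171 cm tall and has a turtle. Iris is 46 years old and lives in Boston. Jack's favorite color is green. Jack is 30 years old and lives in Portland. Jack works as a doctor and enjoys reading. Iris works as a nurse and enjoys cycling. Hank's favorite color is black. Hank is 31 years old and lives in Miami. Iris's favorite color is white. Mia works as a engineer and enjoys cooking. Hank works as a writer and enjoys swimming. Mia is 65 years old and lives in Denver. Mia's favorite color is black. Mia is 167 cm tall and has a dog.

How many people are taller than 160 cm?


Taller than 160: 4

4


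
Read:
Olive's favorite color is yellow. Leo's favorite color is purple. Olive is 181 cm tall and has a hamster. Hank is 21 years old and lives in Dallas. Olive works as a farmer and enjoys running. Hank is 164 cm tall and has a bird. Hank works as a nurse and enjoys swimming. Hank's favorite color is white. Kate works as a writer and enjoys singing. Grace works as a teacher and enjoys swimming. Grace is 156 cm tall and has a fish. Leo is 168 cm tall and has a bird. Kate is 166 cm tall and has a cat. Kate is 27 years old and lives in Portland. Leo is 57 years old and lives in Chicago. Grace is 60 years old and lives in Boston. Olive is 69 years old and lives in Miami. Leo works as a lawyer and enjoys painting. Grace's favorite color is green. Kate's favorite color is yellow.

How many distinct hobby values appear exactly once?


Unique hobby values: 3

3


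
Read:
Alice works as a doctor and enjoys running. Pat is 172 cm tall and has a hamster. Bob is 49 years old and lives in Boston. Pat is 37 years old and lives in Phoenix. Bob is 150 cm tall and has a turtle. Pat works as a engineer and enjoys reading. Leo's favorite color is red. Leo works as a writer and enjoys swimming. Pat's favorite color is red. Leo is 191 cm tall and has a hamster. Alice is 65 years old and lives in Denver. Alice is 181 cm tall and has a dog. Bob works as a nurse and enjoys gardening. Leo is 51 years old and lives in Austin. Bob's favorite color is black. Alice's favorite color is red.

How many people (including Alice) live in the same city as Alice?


Alice lives in Denver. Count = 1

1


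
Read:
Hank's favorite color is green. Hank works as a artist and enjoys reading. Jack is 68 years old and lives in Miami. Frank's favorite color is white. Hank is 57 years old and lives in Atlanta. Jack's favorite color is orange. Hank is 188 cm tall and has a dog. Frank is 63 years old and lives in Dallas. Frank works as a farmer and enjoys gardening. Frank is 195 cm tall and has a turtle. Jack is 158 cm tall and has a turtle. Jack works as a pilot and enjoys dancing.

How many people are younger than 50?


Filter: 0

0


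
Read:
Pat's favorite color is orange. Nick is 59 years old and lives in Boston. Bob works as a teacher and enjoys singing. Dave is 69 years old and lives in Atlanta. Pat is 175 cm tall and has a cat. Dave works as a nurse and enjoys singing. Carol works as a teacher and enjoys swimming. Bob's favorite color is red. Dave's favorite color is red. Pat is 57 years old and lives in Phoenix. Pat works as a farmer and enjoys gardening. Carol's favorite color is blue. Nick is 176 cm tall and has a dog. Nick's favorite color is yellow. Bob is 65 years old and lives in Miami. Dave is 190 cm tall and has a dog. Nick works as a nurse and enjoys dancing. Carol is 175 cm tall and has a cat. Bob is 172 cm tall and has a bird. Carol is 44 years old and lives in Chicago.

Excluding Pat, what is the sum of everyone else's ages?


Sum (excluding Pat): 237

237


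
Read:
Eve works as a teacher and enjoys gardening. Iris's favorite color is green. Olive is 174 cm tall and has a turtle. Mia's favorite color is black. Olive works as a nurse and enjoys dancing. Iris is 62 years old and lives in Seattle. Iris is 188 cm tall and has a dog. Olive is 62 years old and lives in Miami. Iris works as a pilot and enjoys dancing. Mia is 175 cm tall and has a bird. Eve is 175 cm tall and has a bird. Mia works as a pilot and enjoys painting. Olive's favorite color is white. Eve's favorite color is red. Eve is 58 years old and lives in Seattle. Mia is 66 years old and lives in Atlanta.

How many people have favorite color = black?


Count: 1

1


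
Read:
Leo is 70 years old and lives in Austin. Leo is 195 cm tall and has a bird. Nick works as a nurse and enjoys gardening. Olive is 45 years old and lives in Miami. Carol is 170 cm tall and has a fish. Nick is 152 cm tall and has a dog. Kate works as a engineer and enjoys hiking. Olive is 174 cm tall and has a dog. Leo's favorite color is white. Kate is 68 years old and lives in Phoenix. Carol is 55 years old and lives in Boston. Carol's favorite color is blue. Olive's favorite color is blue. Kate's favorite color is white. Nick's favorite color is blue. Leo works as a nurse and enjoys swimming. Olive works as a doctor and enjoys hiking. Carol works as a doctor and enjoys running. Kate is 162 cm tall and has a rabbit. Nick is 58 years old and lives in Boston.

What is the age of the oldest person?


Oldest: Leo at 70

70


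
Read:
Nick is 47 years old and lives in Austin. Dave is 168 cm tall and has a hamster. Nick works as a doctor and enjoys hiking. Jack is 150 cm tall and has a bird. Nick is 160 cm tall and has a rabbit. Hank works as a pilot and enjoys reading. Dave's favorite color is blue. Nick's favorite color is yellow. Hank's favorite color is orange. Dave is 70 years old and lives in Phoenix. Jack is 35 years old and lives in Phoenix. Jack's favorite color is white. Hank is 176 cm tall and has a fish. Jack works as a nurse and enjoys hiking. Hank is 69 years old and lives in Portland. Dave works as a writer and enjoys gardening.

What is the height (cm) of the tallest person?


Tallest: Hank at 176 cm

176


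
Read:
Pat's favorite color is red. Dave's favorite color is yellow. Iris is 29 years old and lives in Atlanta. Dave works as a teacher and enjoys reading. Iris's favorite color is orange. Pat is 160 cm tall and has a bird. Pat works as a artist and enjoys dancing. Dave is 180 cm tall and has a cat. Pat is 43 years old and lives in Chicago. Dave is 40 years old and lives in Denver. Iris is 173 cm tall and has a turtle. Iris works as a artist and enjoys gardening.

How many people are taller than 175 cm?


Taller than 175: 1

1


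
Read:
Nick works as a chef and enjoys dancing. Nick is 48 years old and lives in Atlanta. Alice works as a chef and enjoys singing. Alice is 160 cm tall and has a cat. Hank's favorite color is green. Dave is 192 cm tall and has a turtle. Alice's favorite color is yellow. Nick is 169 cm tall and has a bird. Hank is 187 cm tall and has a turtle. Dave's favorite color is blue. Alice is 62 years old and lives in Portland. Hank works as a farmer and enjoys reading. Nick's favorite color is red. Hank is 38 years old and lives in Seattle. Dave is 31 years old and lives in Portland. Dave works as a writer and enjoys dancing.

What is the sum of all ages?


48+38+31+62 = 179

179


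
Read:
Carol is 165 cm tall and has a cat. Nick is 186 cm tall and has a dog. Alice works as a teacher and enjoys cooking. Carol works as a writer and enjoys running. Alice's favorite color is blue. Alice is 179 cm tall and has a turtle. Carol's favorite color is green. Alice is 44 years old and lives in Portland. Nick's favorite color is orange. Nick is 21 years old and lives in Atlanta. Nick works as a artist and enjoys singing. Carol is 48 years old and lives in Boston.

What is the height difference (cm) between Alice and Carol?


|179 - 165| = 14

14


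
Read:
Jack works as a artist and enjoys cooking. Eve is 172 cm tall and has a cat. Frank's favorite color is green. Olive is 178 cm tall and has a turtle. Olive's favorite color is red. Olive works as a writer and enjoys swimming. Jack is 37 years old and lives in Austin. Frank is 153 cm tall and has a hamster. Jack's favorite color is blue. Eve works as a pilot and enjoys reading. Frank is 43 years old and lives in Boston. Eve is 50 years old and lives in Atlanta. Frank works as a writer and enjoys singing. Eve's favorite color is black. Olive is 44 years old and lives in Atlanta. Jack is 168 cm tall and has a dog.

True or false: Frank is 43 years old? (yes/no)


Frank is actually 43. yes

yes


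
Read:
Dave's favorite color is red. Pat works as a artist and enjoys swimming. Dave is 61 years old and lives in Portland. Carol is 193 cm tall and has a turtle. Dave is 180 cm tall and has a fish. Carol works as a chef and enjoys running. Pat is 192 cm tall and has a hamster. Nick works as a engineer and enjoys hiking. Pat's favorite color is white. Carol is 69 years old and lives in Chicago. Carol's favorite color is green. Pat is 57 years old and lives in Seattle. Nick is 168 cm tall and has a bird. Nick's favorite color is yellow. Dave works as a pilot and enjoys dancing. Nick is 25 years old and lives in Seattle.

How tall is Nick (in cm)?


Nick is 168 cm tall

168


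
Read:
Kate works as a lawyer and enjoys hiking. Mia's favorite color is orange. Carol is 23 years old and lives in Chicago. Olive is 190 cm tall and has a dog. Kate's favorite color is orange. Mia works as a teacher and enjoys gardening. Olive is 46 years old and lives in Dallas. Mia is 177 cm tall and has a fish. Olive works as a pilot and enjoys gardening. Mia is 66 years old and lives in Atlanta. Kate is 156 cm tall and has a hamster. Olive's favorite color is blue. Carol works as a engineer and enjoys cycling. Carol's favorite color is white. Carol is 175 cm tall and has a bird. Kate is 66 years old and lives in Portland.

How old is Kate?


Kate is 66 years old

66


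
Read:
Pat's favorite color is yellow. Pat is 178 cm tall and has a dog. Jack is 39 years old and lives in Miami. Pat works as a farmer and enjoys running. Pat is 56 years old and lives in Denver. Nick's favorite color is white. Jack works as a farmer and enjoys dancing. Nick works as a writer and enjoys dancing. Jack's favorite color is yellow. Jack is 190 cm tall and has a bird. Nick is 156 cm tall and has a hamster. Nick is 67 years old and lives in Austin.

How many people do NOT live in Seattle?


Not in Seattle: 3

3


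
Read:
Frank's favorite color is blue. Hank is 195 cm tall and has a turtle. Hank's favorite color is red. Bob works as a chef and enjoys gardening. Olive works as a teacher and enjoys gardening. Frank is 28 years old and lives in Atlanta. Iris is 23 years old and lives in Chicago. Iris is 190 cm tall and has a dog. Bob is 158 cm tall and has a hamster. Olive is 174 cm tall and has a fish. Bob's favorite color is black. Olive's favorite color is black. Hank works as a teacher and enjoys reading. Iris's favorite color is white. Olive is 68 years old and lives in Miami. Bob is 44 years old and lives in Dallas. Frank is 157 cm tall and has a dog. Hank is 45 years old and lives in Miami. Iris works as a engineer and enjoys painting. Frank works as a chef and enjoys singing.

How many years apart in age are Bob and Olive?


44 vs 68, diff = 24

24


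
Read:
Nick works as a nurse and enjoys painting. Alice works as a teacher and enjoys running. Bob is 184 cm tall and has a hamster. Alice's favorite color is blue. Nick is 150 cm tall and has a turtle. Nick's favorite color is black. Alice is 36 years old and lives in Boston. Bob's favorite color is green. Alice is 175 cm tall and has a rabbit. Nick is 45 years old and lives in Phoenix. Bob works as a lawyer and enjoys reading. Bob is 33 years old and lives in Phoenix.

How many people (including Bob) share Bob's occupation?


Bob is a lawyer. Count = 1

1


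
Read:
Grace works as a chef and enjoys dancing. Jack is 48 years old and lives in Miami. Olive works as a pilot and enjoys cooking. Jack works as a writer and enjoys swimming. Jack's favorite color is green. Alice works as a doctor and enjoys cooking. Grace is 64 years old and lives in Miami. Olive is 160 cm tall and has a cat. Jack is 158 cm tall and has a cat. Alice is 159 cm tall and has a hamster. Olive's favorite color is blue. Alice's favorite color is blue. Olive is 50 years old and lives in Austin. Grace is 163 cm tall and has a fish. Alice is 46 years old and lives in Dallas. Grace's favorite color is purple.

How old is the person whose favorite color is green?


Person with favorite color=green is Jack, age 48

48


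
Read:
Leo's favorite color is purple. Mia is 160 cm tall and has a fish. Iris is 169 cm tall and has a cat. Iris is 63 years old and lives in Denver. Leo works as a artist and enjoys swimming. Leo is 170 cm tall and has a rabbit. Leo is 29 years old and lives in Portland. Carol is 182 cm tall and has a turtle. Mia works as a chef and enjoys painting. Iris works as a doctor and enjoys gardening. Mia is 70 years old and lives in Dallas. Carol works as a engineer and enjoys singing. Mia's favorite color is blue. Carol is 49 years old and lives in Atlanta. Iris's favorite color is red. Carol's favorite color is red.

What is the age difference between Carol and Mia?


|49 - 70| = 21

21


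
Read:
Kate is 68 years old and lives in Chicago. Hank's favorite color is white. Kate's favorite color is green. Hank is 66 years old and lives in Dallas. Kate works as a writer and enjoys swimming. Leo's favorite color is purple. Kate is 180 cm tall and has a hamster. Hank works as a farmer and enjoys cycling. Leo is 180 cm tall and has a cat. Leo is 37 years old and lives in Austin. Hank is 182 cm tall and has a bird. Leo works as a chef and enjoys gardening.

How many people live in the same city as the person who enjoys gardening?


Person with hobby gardening is Leo, city Austin. Count = 1

1


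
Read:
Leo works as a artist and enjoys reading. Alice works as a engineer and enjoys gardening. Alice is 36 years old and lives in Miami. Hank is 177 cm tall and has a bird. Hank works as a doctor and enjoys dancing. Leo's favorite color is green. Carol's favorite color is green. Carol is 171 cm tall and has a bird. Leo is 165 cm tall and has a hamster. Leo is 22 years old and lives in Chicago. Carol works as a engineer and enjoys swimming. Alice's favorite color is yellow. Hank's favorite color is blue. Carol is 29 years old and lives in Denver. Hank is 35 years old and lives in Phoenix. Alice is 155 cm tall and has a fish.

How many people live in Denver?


Count in Denver: 1

1


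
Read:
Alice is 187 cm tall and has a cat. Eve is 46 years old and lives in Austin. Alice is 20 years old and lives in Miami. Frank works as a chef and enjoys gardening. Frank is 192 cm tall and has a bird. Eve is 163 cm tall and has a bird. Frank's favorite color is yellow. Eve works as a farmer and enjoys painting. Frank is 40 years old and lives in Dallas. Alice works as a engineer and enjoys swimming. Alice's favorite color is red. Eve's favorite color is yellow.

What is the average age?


Sum=106, n=3, avg=35.33

35.33


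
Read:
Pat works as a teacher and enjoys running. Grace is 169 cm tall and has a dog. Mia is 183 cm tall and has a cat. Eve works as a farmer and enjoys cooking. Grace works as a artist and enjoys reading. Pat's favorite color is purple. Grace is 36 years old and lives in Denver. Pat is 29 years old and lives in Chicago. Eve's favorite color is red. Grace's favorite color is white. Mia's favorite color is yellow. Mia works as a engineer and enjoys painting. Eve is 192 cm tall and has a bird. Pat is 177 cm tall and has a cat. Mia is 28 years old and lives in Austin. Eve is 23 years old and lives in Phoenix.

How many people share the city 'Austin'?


Count: 1

1


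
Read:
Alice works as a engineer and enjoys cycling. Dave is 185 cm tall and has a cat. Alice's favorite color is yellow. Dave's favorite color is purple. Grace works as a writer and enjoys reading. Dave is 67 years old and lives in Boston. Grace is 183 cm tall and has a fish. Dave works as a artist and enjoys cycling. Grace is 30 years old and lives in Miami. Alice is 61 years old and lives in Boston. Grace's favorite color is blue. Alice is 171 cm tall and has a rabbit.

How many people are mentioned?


People: Alice, Grace, Dave. Count = 3

3


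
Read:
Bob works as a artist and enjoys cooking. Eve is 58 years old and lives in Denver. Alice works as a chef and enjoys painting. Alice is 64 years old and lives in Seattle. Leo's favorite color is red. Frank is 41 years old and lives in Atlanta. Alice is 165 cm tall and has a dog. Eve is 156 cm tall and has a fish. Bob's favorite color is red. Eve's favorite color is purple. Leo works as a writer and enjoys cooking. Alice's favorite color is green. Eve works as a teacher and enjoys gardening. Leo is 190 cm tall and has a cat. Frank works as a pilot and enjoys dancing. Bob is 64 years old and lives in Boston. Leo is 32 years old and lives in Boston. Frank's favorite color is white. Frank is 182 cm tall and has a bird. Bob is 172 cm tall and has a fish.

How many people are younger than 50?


Filter: 2

2


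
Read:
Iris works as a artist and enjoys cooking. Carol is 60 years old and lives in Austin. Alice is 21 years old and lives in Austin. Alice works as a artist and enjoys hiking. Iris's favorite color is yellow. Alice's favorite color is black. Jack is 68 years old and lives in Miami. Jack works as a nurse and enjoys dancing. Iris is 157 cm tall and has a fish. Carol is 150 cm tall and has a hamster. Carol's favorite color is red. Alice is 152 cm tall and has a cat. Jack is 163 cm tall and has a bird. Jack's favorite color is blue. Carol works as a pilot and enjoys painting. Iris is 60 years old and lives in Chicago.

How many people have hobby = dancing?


Count: 1

1


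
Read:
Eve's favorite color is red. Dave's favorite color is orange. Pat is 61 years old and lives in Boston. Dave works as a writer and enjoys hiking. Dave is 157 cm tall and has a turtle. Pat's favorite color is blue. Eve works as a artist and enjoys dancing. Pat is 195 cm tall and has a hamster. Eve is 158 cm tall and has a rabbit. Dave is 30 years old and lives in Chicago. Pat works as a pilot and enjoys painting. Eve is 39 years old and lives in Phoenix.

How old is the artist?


The artist is Eve, age 39

39


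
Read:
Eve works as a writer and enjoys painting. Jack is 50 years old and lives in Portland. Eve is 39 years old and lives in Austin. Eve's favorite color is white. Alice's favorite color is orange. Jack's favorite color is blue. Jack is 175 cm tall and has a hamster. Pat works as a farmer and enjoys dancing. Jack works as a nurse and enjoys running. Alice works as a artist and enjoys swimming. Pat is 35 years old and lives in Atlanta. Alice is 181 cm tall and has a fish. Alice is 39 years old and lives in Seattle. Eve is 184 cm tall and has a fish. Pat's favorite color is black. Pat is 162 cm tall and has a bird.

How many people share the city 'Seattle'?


Count: 1

1


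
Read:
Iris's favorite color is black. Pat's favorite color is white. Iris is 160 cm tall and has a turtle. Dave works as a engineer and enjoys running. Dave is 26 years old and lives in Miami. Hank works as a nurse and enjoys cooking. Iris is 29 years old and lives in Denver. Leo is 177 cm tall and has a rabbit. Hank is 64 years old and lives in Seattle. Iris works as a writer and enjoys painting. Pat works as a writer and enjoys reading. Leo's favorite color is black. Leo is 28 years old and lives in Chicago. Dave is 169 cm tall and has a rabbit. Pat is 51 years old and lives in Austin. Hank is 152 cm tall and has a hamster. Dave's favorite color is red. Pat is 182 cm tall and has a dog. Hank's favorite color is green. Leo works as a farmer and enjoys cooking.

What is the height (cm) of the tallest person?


Tallest: Pat at 182 cm

182


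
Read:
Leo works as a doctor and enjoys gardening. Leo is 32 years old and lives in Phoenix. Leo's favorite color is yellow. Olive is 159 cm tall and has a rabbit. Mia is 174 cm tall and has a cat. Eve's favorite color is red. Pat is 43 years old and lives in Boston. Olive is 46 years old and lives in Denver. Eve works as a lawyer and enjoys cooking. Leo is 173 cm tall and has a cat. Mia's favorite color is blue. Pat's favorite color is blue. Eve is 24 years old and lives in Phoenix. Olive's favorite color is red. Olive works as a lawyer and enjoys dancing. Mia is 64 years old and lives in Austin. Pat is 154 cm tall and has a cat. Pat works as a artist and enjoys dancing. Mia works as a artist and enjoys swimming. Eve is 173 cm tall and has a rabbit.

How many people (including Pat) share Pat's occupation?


Pat is a artist. Count = 2

2


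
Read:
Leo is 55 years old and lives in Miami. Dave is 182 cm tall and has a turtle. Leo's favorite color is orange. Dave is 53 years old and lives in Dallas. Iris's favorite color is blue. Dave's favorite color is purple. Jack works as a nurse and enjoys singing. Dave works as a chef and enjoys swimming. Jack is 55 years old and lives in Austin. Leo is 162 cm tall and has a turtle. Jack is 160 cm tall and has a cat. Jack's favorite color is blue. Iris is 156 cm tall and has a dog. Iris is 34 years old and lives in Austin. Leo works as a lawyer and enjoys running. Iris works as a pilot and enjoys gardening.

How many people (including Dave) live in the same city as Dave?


Dave lives in Dallas. Count = 1

1


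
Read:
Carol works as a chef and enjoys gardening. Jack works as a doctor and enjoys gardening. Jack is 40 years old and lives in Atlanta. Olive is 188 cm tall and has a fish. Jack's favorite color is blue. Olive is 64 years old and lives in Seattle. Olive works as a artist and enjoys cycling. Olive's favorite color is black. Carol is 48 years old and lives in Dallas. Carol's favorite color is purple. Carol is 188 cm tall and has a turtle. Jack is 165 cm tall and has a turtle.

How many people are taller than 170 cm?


Taller than 170: 2

2


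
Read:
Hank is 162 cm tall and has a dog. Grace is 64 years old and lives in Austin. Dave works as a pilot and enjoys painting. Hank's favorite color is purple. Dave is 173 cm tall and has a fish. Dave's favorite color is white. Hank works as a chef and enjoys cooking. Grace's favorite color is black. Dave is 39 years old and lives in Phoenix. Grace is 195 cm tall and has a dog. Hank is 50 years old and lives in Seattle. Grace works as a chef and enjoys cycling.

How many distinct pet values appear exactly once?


Unique pet values: 1

1


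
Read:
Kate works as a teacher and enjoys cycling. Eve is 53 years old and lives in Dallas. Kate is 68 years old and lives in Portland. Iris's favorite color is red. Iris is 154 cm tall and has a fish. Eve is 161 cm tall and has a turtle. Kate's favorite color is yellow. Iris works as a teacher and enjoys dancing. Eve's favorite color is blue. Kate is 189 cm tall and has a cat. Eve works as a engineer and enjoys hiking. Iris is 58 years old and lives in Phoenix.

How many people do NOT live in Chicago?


Not in Chicago: 3

3


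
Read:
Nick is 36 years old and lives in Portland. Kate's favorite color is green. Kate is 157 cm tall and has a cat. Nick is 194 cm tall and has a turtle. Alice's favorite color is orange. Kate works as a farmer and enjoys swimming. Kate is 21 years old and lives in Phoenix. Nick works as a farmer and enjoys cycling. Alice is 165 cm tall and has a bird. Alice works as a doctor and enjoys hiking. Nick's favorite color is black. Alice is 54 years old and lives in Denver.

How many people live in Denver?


Count in Denver: 1

1


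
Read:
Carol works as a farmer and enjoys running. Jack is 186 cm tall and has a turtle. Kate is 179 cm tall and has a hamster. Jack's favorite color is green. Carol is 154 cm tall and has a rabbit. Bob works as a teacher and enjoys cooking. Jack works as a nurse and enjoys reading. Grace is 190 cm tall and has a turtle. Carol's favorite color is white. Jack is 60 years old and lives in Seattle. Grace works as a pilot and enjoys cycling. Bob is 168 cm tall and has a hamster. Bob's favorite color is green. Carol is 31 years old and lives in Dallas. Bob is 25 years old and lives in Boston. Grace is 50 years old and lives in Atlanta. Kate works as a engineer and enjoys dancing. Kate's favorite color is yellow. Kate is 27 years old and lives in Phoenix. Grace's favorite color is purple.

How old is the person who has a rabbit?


Person with rabbit is Carol, age 31

31


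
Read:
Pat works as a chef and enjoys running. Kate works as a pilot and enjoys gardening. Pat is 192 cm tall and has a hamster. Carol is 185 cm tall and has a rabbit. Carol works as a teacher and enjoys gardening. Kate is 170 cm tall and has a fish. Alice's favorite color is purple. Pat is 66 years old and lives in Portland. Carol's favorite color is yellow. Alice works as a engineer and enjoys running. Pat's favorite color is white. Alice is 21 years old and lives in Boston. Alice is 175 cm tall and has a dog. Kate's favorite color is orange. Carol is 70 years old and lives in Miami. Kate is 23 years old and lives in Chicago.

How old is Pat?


Pat is 66 years old

66


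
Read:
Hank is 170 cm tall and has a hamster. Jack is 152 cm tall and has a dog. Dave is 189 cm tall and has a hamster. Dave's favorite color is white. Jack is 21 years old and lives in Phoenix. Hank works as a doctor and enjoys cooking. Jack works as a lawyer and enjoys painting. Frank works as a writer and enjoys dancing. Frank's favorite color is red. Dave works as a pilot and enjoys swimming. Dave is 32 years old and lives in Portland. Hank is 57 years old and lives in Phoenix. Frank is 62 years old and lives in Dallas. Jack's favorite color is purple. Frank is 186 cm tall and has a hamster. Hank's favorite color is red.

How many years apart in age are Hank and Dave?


57 vs 32, diff = 25

25


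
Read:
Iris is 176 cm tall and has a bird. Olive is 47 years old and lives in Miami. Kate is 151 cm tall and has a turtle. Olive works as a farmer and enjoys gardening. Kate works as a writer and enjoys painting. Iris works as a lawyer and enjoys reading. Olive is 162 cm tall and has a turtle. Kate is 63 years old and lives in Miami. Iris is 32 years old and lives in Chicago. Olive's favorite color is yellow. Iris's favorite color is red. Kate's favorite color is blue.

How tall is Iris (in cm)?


Iris is 176 cm tall

176


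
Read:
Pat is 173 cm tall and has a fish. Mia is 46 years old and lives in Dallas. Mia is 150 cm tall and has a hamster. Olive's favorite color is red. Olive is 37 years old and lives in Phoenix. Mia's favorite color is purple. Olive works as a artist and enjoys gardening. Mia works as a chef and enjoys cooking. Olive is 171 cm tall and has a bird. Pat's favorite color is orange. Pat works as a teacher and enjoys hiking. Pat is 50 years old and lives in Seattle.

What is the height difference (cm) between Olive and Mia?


|171 - 150| = 21

21


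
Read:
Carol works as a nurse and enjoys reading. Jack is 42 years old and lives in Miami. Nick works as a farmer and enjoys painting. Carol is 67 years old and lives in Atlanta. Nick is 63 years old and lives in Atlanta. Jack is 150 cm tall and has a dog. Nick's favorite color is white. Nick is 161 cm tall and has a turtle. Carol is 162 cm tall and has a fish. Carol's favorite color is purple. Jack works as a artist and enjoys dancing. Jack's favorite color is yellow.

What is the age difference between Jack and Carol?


|42 - 67| = 25

25


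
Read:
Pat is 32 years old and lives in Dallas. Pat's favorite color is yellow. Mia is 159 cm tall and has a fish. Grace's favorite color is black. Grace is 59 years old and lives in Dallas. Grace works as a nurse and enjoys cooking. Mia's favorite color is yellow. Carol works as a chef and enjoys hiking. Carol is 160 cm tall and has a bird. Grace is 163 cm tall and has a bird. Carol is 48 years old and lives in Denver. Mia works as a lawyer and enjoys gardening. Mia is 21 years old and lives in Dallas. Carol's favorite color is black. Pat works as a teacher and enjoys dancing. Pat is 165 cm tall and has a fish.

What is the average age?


Sum=160, n=4, avg=40

40


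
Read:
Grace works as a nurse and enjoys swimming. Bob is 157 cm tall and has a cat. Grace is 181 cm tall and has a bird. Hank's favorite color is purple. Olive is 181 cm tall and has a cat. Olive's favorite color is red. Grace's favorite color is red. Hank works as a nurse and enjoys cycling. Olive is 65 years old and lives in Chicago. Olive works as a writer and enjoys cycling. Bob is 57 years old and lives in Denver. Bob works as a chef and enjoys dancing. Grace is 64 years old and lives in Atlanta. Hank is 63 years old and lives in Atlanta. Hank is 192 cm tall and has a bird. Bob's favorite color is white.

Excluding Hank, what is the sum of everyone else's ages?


Sum (excluding Hank): 186

186


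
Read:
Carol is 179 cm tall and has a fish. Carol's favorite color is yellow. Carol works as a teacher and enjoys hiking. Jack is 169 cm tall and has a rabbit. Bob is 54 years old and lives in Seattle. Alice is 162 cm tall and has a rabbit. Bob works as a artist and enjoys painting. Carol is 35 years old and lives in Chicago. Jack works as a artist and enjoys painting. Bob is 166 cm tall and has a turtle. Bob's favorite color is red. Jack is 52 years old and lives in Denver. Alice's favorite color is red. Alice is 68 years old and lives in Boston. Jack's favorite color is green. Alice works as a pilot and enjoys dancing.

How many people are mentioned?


People: Alice, Jack, Bob, Carol. Count = 4

4


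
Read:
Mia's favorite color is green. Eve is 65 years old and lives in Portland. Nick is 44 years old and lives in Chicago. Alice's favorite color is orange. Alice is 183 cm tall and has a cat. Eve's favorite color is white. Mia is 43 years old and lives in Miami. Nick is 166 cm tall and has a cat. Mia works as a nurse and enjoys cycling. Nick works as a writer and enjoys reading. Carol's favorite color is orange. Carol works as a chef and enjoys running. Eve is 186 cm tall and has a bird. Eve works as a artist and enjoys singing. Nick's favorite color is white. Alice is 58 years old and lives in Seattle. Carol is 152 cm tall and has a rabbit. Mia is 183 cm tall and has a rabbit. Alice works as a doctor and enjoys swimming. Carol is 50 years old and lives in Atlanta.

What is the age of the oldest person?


Oldest: Eve at 65

65


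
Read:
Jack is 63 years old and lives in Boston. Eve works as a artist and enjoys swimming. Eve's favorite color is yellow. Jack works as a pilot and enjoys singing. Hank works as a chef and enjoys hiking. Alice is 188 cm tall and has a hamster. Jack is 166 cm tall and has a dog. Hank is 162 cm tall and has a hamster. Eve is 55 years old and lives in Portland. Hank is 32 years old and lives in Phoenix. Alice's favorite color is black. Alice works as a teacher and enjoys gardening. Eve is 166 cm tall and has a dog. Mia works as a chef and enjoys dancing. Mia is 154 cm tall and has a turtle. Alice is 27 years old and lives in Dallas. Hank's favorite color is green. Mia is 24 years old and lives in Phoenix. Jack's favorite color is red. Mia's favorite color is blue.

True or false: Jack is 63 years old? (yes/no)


Jack is actually 63. yes

yes


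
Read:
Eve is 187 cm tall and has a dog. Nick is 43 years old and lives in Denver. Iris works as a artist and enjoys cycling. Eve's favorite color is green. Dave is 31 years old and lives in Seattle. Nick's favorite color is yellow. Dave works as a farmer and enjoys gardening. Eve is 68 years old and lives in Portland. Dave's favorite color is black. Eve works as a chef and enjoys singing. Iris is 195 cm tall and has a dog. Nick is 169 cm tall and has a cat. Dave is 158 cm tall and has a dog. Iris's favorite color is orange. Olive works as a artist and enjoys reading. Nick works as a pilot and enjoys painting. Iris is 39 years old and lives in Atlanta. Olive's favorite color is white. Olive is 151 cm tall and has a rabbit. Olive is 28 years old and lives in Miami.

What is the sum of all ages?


39+31+68+28+43 = 209

209


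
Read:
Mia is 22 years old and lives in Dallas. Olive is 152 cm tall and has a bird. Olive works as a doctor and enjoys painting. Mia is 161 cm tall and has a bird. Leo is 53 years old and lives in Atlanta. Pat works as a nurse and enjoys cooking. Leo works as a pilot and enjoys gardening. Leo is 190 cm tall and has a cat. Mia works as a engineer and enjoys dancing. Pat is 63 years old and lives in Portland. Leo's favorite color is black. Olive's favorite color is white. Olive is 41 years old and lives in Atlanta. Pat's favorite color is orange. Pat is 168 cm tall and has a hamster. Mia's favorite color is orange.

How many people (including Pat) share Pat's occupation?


Pat is a nurse. Count = 1

1


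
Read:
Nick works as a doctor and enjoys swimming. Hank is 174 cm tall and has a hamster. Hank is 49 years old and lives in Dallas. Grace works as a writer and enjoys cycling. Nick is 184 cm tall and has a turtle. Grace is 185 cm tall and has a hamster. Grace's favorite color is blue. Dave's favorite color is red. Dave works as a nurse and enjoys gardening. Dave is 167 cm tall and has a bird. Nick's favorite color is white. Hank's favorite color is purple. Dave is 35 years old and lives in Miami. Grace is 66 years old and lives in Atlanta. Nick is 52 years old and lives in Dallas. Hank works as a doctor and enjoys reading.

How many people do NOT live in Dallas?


Not in Dallas: 2

2
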